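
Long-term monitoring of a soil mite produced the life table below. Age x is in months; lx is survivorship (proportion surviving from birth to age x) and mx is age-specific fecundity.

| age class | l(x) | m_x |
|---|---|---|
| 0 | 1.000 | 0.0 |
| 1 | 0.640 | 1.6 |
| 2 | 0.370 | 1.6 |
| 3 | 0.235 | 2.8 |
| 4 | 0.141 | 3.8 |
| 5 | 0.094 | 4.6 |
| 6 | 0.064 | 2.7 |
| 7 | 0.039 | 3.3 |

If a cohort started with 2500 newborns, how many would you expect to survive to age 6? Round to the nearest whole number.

160

Expected survivors = N0 · l_6 = 2500 × 0.064 = 160 → 160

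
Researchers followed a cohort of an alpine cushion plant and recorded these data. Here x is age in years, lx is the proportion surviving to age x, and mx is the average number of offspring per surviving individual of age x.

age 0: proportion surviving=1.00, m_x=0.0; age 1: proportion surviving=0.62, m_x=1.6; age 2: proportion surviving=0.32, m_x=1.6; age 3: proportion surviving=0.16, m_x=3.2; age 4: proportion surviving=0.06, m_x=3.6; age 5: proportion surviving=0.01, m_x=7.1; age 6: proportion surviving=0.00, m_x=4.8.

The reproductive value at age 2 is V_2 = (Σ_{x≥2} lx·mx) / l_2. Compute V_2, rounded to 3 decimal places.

4.097

lx·mx for x ≥ 2: 0.512, 0.512, 0.216, 0.071, 0 → sum = 1.311
V_2 = 1.311 / l_2 = 1.311 / 0.32 = 4.096875 → 4.097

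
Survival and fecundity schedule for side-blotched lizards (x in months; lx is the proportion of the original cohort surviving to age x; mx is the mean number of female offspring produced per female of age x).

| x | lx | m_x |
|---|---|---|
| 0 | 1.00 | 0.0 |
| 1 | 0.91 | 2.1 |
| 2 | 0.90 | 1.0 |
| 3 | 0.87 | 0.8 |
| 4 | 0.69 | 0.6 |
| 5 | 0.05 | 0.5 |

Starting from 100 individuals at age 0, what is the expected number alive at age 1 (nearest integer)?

91

Expected survivors = N0 · l_1 = 100 × 0.91 = 91 → 91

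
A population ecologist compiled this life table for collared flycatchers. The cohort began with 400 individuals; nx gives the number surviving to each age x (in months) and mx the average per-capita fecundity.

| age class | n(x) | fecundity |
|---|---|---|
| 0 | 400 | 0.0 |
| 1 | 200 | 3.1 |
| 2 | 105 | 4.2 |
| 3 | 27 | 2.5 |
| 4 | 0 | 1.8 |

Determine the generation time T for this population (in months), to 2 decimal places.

lx = nx/n0 = nx/400: 1, 0.5, 0.2625, 0.0675, 0
lx·mx: 0, 1.55, 1.1025, 0.16875, 0 → R0 = 2.82125
x·lx·mx: 0, 1.55, 2.205, 0.50625, 0 → Σ = 4.26125
T = 4.26125 / 2.82125 = 1.510412… → 1.51

1.51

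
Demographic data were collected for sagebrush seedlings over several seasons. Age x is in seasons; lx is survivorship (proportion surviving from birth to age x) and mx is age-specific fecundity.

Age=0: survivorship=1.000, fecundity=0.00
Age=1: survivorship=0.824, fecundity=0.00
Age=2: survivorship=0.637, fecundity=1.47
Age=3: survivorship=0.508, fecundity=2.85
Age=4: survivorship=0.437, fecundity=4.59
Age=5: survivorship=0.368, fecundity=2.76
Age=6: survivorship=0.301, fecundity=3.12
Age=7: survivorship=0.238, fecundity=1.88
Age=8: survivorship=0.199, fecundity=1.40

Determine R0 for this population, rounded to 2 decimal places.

7.07

lx·mx by age: 0, 0, 0.93639, 1.4478, 2.00583, 1.01568, 0.93912, 0.44744, 0.2786
R0 = Σ lx·mx = 7.07086 → 7.07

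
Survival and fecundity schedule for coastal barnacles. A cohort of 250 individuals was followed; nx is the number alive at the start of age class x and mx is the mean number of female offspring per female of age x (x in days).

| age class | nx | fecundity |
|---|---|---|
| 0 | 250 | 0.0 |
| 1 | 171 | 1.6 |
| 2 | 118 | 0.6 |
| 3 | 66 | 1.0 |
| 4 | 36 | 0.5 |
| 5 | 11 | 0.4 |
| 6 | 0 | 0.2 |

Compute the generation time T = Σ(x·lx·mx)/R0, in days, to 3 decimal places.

1.634

lx = nx/n0 = nx/250: 1, 0.684, 0.472, 0.264, 0.144, 0.044, 0
lx·mx: 0, 1.0944, 0.2832, 0.264, 0.072, 0.0176, 0 → R0 = 1.7312
x·lx·mx: 0, 1.0944, 0.5664, 0.792, 0.288, 0.088, 0 → Σ = 2.8288
T = 2.8288 / 1.7312 = 1.634011… → 1.634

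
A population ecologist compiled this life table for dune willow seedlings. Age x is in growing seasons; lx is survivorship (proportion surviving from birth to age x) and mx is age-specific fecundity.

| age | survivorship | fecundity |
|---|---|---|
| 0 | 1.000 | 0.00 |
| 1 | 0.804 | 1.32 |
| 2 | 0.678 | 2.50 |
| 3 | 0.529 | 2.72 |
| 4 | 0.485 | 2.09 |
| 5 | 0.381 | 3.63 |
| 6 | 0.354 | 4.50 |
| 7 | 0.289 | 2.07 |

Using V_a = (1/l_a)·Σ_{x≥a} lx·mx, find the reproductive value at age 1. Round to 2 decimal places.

lx·mx for x ≥ 1: 1.06128, 1.695, 1.43888, 1.01365, 1.38303, 1.593, 0.59823 → sum = 8.78307
V_1 = 8.78307 / l_1 = 8.78307 / 0.804 = 10.924216… → 10.92

10.92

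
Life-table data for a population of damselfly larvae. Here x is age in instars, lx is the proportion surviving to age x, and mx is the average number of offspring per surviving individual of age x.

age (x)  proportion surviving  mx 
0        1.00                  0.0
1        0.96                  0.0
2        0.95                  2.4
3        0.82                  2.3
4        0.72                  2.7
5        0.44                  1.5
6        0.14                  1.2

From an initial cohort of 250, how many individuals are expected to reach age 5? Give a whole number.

Expected survivors = N0 · l_5 = 250 × 0.44 = 110 → 110

110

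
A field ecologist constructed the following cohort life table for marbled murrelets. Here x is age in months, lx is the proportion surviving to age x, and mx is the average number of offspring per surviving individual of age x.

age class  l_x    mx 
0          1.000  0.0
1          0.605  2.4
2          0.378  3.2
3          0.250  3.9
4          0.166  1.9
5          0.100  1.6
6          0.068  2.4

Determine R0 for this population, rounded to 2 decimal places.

4.28

lx·mx by age: 0, 1.452, 1.2096, 0.975, 0.3154, 0.16, 0.1632
R0 = Σ lx·mx = 4.2752 → 4.28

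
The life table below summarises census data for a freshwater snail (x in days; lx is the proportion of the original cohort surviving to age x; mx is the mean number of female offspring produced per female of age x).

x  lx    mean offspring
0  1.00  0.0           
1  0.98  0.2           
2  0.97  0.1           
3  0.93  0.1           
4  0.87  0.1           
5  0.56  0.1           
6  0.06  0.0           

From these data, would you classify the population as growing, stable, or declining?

declining

R0 = Σ lx·mx = 0 + 0.196 + 0.097 + 0.093 + 0.087 + 0.056 + 0 = 0.529
R0 < 1, so the population is declining.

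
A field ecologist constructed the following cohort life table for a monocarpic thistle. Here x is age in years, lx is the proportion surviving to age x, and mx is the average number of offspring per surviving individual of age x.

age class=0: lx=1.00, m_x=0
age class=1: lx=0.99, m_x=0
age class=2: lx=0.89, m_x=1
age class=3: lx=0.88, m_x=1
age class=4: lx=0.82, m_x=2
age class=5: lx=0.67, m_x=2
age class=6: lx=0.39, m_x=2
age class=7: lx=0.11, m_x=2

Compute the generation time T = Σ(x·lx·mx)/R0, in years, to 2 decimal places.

4.16

lx·mx: 0, 0, 0.89, 0.88, 1.64, 1.34, 0.78, 0.22 → R0 = 5.75
x·lx·mx: 0, 0, 1.78, 2.64, 6.56, 6.7, 4.68, 1.54 → Σ = 23.9
T = 23.9 / 5.75 = 4.156522… → 4.16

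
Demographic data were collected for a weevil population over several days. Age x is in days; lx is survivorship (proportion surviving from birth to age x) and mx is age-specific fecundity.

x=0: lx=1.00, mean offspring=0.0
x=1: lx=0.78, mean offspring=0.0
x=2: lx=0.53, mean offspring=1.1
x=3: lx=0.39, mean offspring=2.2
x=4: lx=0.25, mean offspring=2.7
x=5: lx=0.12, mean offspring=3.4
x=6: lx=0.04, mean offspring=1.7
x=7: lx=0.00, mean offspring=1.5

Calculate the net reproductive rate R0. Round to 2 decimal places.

lx·mx by age: 0, 0, 0.583, 0.858, 0.675, 0.408, 0.068, 0
R0 = Σ lx·mx = 2.592 → 2.59

2.59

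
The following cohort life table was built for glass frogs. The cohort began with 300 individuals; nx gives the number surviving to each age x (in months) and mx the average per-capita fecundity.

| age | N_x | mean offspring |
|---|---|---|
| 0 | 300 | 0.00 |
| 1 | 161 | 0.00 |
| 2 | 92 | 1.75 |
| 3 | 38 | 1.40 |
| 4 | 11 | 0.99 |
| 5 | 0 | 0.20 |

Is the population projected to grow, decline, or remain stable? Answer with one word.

declining

lx = nx/n0 = nx/300: 1, 0.53667…, 0.30667…, 0.12667…, 0.03667…, 0
R0 = Σ lx·mx = 0 + 0 + 0.536667… + 0.177333… + 0.0363… + 0 = 0.7503…
R0 < 1, so the population is declining.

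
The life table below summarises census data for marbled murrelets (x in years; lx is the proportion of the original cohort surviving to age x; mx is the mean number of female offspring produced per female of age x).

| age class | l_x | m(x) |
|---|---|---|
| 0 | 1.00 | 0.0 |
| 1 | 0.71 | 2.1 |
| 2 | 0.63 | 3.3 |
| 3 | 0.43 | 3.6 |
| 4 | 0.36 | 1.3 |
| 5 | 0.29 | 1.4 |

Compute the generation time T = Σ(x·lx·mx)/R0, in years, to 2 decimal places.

2.37

lx·mx: 0, 1.491, 2.079, 1.548, 0.468, 0.406 → R0 = 5.992
x·lx·mx: 0, 1.491, 4.158, 4.644, 1.872, 2.03 → Σ = 14.195
T = 14.195 / 5.992 = 2.368992… → 2.37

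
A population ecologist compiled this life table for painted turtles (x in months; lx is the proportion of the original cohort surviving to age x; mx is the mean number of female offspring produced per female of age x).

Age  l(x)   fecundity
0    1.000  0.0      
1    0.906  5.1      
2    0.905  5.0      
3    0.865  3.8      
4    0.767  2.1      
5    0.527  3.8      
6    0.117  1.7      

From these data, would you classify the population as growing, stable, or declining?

R0 = Σ lx·mx = 0 + 4.6206 + 4.525 + 3.287 + 1.6107 + 2.0026 + 0.1989 = 16.2448
R0 > 1, so the population is growing.

growing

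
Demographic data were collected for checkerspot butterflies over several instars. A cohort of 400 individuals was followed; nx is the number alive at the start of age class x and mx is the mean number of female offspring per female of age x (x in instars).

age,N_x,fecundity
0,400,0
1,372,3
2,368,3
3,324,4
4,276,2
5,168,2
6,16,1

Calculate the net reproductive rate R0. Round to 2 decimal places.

lx = nx/n0 = nx/400: 1, 0.93, 0.92, 0.81, 0.69, 0.42, 0.04
lx·mx by age: 0, 2.79, 2.76, 3.24, 1.38, 0.84, 0.04
R0 = Σ lx·mx = 11.05 → 11.05

11.05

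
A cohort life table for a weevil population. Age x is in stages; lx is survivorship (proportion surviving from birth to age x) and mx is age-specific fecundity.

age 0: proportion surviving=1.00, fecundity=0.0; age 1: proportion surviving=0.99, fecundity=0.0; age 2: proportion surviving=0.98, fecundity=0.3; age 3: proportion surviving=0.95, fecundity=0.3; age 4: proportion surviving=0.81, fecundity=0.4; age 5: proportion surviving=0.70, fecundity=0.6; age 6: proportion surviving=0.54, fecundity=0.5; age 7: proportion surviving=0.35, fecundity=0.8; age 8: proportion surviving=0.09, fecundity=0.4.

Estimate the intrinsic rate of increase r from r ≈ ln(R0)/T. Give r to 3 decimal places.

0.142

R0 = Σ lx·mx = 0 + 0 + 0.294 + 0.285 + 0.324 + 0.42 + 0.27 + 0.28 + 0.036 = 1.909
Σ x·lx·mx = 8.707; T = 8.707/1.909 = 4.56103…
r ≈ ln(R0)/T = ln(1.909)/4.56103… = 0.14176… → 0.142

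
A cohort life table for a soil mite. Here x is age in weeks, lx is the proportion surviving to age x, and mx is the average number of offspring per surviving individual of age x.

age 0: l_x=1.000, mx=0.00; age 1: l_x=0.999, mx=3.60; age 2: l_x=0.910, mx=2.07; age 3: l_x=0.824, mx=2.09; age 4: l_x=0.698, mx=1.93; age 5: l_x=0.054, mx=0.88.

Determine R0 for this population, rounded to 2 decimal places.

lx·mx by age: 0, 3.5964, 1.8837, 1.72216, 1.34714, 0.04752
R0 = Σ lx·mx = 8.59692 → 8.60

8.60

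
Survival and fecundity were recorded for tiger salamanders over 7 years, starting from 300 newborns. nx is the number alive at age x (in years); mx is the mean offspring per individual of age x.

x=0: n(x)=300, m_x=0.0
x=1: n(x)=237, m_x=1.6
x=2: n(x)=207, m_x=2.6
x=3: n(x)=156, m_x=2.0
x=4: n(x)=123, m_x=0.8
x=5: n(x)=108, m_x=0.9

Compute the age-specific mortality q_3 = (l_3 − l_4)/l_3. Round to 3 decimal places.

0.212

lx = nx/n0 = nx/300: 1, 0.79, 0.69, 0.52, 0.41, 0.36
q_3 = (l_3 − l_4) / l_3 = (0.52 − 0.41) / 0.52
     = 0.11 / 0.52 = 0.211538… → 0.212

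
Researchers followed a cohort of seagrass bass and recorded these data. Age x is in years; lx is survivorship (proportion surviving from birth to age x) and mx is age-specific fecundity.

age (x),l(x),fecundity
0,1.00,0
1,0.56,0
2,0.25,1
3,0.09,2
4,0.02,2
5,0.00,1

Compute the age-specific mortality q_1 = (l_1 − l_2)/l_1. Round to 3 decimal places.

q_1 = (l_1 − l_2) / l_1 = (0.56 − 0.25) / 0.56
     = 0.31 / 0.56 = 0.553571… → 0.554

0.554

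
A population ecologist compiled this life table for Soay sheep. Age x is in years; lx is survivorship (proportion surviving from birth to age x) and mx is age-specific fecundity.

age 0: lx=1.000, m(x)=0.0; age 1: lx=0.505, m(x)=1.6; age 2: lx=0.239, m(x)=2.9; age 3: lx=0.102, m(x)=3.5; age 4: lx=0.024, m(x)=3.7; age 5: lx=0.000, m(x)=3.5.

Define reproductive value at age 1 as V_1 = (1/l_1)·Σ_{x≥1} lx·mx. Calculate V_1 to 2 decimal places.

3.86

lx·mx for x ≥ 1: 0.808, 0.6931, 0.357, 0.0888, 0 → sum = 1.9469
V_1 = 1.9469 / l_1 = 1.9469 / 0.505 = 3.855248… → 3.86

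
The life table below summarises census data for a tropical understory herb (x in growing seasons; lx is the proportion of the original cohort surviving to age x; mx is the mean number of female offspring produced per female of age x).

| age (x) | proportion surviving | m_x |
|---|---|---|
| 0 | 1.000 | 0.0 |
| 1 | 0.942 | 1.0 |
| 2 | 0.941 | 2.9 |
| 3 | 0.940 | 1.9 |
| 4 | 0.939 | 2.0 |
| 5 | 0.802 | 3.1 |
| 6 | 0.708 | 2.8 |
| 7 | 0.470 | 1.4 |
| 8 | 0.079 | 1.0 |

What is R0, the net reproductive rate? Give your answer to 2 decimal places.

lx·mx by age: 0, 0.942, 2.7289, 1.786, 1.878, 2.4862, 1.9824, 0.658, 0.079
R0 = Σ lx·mx = 12.5405 → 12.54

12.54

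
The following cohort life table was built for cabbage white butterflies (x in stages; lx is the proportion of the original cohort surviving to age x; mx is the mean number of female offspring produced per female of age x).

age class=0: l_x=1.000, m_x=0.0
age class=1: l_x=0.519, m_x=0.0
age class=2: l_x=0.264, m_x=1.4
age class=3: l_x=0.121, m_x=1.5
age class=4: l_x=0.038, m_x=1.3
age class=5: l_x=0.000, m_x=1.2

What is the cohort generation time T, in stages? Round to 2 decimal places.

lx·mx: 0, 0, 0.3696, 0.1815, 0.0494, 0 → R0 = 0.6005
x·lx·mx: 0, 0, 0.7392, 0.5445, 0.1976, 0 → Σ = 1.4813
T = 1.4813 / 0.6005 = 2.466778… → 2.47

2.47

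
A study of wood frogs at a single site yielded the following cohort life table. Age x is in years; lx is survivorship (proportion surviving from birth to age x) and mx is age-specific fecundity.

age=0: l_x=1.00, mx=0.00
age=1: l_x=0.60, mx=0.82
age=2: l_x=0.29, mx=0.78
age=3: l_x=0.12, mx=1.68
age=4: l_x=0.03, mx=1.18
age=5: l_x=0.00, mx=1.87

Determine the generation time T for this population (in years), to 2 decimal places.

1.77

lx·mx: 0, 0.492, 0.2262, 0.2016, 0.0354, 0 → R0 = 0.9552
x·lx·mx: 0, 0.492, 0.4524, 0.6048, 0.1416, 0 → Σ = 1.6908
T = 1.6908 / 0.9552 = 1.770101… → 1.77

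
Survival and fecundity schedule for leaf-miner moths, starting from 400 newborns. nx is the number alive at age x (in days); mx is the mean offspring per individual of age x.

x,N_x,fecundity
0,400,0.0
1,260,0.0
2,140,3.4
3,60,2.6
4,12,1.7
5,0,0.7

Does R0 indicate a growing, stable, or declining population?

lx = nx/n0 = nx/400: 1, 0.65, 0.35, 0.15, 0.03, 0
R0 = Σ lx·mx = 0 + 0 + 1.19 + 0.39 + 0.051 + 0 = 1.631
R0 > 1, so the population is growing.

growing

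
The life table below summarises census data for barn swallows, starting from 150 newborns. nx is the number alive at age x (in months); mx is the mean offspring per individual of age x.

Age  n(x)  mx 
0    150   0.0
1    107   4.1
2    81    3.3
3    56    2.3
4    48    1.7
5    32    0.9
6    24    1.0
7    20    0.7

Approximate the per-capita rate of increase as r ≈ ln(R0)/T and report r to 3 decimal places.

lx = nx/n0 = nx/150: 1, 0.71333…, 0.54, 0.37333…, 0.32, 0.21333…, 0.16, 0.13333…
R0 = Σ lx·mx = 0 + 2.92467… + 1.782 + 0.85867… + 0.544 + 0.192… + 0.16 + 0.09333… = 6.554667…
Σ x·lx·mx = 13.814…; T = 13.814…/6.554667… = 2.10751…
r ≈ ln(R0)/T = ln(6.554667…)/2.10751… = 0.89213… → 0.892

0.892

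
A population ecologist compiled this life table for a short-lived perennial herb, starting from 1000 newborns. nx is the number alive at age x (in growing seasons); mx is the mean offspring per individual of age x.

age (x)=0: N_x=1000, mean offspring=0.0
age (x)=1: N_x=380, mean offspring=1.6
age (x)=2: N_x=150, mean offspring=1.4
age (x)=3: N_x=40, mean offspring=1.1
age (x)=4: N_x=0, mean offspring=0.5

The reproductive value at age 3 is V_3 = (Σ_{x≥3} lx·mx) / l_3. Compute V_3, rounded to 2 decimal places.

1.10

lx = nx/n0 = nx/1000: 1, 0.38, 0.15, 0.04, 0
lx·mx for x ≥ 3: 0.044, 0 → sum = 0.044
V_3 = 0.044 / l_3 = 0.044 / 0.04 = 1.1 → 1.10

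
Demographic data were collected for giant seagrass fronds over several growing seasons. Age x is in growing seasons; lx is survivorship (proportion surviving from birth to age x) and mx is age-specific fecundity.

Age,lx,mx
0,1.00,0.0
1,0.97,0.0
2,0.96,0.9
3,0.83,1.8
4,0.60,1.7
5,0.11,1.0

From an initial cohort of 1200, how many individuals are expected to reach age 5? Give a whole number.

Expected survivors = N0 · l_5 = 1200 × 0.11 = 132 → 132

132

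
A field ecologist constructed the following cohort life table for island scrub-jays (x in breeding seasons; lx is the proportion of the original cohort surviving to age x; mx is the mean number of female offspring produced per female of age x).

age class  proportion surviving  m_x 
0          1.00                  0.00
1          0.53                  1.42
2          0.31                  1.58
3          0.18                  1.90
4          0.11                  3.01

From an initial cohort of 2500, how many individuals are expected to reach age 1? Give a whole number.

Expected survivors = N0 · l_1 = 2500 × 0.53 = 1325 → 1325

1325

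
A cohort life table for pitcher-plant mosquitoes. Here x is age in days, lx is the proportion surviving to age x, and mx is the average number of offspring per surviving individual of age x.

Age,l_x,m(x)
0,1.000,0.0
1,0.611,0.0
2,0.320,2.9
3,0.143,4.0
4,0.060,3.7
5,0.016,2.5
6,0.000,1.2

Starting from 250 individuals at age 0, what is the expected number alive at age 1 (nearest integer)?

153

Expected survivors = N0 · l_1 = 250 × 0.611 = 152.75 → 153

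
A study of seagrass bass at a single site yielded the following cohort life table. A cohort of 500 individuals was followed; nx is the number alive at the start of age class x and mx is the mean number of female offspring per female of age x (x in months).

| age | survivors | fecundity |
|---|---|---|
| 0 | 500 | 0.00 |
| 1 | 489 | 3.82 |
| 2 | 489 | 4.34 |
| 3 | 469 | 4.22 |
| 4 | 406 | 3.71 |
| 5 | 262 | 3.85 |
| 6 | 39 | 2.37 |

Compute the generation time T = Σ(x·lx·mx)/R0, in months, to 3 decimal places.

2.760

lx = nx/n0 = nx/500: 1, 0.978, 0.978, 0.938, 0.812, 0.524, 0.078
lx·mx: 0, 3.73596, 4.24452, 3.95836, 3.01252, 2.0174, 0.18486 → R0 = 17.15362
x·lx·mx: 0, 3.73596, 8.48904, 11.87508, 12.05008, 10.087, 1.10916 → Σ = 47.34632
T = 47.34632 / 17.15362 = 2.760136… → 2.760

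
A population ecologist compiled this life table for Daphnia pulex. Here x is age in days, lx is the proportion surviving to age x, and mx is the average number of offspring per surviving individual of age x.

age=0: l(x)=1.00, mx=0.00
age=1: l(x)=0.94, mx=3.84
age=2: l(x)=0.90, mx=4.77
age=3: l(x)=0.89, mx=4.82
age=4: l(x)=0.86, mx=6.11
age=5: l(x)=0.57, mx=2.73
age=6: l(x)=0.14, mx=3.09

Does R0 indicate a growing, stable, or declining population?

R0 = Σ lx·mx = 0 + 3.6096 + 4.293 + 4.2898 + 5.2546 + 1.5561 + 0.4326 = 19.4357
R0 > 1, so the population is growing.

growing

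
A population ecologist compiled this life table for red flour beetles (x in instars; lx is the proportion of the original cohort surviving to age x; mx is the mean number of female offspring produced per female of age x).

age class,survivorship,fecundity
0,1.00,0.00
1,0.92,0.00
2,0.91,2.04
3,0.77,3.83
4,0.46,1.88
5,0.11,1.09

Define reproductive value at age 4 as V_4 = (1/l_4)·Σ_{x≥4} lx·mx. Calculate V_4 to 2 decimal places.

lx·mx for x ≥ 4: 0.8648, 0.1199 → sum = 0.9847
V_4 = 0.9847 / l_4 = 0.9847 / 0.46 = 2.140652… → 2.14

2.14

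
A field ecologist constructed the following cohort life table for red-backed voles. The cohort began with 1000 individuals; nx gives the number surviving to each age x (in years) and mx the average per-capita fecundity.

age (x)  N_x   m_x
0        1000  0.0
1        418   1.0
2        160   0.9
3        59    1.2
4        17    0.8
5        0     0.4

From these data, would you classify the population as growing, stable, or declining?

lx = nx/n0 = nx/1000: 1, 0.418, 0.16, 0.059, 0.017, 0
R0 = Σ lx·mx = 0 + 0.418 + 0.144 + 0.0708 + 0.0136 + 0 = 0.6464
R0 < 1, so the population is declining.

declining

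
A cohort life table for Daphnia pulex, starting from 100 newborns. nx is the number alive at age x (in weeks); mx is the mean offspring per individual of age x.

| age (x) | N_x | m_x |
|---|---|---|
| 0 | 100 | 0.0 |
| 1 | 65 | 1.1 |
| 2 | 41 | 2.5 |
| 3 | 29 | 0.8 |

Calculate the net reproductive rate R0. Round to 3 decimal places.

1.972

lx = nx/n0 = nx/100: 1, 0.65, 0.41, 0.29
lx·mx by age: 0, 0.715, 1.025, 0.232
R0 = Σ lx·mx = 1.972 → 1.972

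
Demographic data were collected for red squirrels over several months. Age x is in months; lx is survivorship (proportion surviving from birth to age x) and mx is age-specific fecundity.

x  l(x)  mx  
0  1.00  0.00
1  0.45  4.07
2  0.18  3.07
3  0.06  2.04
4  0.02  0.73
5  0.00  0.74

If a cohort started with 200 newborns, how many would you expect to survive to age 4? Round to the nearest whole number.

4

Expected survivors = N0 · l_4 = 200 × 0.02 = 4 → 4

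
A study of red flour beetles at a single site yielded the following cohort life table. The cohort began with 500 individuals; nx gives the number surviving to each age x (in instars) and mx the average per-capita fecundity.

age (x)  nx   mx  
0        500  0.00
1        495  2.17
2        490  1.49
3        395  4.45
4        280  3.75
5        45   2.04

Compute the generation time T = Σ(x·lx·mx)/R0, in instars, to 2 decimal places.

lx = nx/n0 = nx/500: 1, 0.99, 0.98, 0.79, 0.56, 0.09
lx·mx: 0, 2.1483, 1.4602, 3.5155, 2.1, 0.1836 → R0 = 9.4076
x·lx·mx: 0, 2.1483, 2.9204, 10.5465, 8.4, 0.918 → Σ = 24.9332
T = 24.9332 / 9.4076 = 2.650325… → 2.65

2.65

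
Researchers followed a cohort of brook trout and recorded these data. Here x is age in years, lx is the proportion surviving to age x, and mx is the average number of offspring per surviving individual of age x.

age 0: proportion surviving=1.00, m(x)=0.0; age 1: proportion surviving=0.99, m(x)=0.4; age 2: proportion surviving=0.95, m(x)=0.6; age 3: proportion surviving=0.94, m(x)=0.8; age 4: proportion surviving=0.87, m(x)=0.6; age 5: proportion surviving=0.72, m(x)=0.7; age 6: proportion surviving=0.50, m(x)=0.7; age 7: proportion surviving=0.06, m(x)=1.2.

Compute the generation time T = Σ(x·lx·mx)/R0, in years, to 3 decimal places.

3.476

lx·mx: 0, 0.396, 0.57, 0.752, 0.522, 0.504, 0.35, 0.072 → R0 = 3.166
x·lx·mx: 0, 0.396, 1.14, 2.256, 2.088, 2.52, 2.1, 0.504 → Σ = 11.004
T = 11.004 / 3.166 = 3.475679… → 3.476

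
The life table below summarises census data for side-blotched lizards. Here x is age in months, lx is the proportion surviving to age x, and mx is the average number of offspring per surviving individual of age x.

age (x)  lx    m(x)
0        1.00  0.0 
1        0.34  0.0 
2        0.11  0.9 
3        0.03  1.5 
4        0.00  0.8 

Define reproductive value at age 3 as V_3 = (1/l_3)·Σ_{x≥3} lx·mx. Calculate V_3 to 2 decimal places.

lx·mx for x ≥ 3: 0.045, 0 → sum = 0.045
V_3 = 0.045 / l_3 = 0.045 / 0.03 = 1.5 → 1.50

1.50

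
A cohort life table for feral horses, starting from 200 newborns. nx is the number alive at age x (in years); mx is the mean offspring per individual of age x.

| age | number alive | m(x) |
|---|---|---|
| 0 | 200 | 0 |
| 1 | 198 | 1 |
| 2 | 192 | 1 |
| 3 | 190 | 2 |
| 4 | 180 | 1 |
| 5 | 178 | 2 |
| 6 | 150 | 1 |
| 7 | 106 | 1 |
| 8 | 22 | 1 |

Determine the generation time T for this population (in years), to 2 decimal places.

lx = nx/n0 = nx/200: 1, 0.99, 0.96, 0.95, 0.9, 0.89, 0.75, 0.53, 0.11
lx·mx: 0, 0.99, 0.96, 1.9, 0.9, 1.78, 0.75, 0.53, 0.11 → R0 = 7.92
x·lx·mx: 0, 0.99, 1.92, 5.7, 3.6, 8.9, 4.5, 3.71, 0.88 → Σ = 30.2
T = 30.2 / 7.92 = 3.813131… → 3.81

3.81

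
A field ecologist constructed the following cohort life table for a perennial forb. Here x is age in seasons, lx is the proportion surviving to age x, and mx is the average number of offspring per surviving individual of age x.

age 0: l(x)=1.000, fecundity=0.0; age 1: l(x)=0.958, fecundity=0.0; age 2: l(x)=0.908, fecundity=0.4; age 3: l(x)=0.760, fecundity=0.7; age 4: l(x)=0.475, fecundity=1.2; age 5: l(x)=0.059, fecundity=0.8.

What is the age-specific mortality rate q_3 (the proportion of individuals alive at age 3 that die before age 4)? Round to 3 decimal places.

0.375

q_3 = (l_3 − l_4) / l_3 = (0.76 − 0.475) / 0.76
     = 0.285 / 0.76 = 0.375 → 0.375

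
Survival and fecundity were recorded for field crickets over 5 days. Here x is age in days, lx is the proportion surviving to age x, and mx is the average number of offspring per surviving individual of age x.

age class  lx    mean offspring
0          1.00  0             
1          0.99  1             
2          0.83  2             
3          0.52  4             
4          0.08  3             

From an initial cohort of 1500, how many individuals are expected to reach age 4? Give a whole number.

120

Expected survivors = N0 · l_4 = 1500 × 0.08 = 120 → 120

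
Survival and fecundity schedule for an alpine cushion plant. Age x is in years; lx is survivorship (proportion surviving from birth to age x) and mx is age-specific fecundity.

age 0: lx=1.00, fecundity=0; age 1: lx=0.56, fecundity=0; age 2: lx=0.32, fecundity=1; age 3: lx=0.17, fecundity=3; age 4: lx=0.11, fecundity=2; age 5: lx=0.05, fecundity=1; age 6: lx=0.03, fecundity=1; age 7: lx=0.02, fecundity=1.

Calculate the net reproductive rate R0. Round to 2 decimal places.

1.15

lx·mx by age: 0, 0, 0.32, 0.51, 0.22, 0.05, 0.03, 0.02
R0 = Σ lx·mx = 1.15 → 1.15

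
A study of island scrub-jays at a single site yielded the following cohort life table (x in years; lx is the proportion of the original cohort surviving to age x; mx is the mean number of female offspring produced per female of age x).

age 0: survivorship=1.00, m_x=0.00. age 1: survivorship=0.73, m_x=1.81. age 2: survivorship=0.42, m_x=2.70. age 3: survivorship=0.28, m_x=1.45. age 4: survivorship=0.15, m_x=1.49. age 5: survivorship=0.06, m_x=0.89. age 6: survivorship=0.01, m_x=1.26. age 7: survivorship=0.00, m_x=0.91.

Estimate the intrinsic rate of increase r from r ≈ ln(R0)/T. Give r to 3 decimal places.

R0 = Σ lx·mx = 0 + 1.3213 + 1.134 + 0.406 + 0.2235 + 0.0534 + 0.0126 + 0 = 3.1508
Σ x·lx·mx = 6.0439; T = 6.0439/3.1508 = 1.91821…
r ≈ ln(R0)/T = ln(3.1508)/1.91821… = 0.5983… → 0.598

0.598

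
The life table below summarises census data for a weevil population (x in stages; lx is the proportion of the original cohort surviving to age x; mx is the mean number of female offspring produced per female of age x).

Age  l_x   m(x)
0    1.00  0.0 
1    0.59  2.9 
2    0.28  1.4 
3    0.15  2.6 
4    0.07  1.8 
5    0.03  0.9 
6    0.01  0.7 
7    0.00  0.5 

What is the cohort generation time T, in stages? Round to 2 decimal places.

1.64

lx·mx: 0, 1.711, 0.392, 0.39, 0.126, 0.027, 0.007, 0 → R0 = 2.653
x·lx·mx: 0, 1.711, 0.784, 1.17, 0.504, 0.135, 0.042, 0 → Σ = 4.346
T = 4.346 / 2.653 = 1.638145… → 1.64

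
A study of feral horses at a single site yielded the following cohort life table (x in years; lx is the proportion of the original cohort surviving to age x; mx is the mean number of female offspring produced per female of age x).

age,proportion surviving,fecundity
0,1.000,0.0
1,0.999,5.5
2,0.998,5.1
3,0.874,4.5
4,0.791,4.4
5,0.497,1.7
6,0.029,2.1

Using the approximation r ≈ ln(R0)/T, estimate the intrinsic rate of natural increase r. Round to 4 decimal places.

1.2083

R0 = Σ lx·mx = 0 + 5.4945 + 5.0898 + 3.933 + 3.4804 + 0.8449 + 0.0609 = 18.9035
Σ x·lx·mx = 45.9846; T = 45.9846/18.9035 = 2.4326…
r ≈ ln(R0)/T = ln(18.9035)/2.4326… = 1.208316… → 1.2083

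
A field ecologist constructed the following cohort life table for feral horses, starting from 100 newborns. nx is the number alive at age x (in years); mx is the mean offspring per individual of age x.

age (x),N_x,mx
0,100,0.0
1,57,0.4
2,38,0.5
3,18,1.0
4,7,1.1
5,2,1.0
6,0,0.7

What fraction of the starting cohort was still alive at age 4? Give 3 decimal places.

0.070

l_4 = n_4/n_0 = 7/100 = 0.07 → 0.070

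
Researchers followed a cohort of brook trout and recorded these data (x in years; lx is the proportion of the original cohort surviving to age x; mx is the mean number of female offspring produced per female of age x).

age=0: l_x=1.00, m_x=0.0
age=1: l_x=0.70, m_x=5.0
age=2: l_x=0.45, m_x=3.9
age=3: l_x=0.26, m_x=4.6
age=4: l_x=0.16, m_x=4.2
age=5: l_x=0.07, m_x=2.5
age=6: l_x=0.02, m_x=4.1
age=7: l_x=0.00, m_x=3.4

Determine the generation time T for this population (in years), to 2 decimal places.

lx·mx: 0, 3.5, 1.755, 1.196, 0.672, 0.175, 0.082, 0 → R0 = 7.38
x·lx·mx: 0, 3.5, 3.51, 3.588, 2.688, 0.875, 0.492, 0 → Σ = 14.653
T = 14.653 / 7.38 = 1.985501… → 1.99

1.99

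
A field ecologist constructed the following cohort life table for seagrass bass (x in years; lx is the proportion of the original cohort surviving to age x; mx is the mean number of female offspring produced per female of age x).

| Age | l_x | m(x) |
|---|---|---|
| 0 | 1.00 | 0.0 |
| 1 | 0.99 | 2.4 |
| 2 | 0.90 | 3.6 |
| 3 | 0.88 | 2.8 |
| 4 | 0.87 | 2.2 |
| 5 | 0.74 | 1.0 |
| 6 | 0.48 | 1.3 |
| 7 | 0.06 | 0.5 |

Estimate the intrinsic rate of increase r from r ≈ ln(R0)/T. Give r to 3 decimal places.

0.878

R0 = Σ lx·mx = 0 + 2.376 + 3.24 + 2.464 + 1.914 + 0.74 + 0.624 + 0.03 = 11.388
Σ x·lx·mx = 31.558; T = 31.558/11.388 = 2.77116…
r ≈ ln(R0)/T = ln(11.388)/2.77116… = 0.87781… → 0.878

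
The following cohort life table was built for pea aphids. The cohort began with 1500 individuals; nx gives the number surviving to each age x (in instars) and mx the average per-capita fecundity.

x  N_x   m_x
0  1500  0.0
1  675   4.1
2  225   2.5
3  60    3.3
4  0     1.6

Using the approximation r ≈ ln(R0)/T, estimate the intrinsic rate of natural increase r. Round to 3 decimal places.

lx = nx/n0 = nx/1500: 1, 0.45, 0.15, 0.04, 0
R0 = Σ lx·mx = 0 + 1.845 + 0.375 + 0.132 + 0 = 2.352
Σ x·lx·mx = 2.991; T = 2.991/2.352 = 1.27168…
r ≈ ln(R0)/T = ln(2.352)/1.27168… = 0.67255… → 0.673

0.673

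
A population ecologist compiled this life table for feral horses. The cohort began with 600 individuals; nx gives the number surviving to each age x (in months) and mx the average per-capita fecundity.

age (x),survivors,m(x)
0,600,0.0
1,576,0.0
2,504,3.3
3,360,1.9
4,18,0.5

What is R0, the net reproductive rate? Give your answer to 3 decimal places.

lx = nx/n0 = nx/600: 1, 0.96, 0.84, 0.6, 0.03
lx·mx by age: 0, 0, 2.772, 1.14, 0.015
R0 = Σ lx·mx = 3.927 → 3.927

3.927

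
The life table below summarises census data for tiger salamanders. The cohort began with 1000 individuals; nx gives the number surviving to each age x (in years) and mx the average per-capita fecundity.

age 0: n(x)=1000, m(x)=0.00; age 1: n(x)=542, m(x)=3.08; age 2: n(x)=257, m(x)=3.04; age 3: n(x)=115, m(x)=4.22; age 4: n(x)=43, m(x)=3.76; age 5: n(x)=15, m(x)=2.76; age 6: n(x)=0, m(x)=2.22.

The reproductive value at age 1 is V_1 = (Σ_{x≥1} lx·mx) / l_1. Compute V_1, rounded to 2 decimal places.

5.79

lx = nx/n0 = nx/1000: 1, 0.542, 0.257, 0.115, 0.043, 0.015, 0
lx·mx for x ≥ 1: 1.66936, 0.78128, 0.4853, 0.16168, 0.0414, 0 → sum = 3.13902
V_1 = 3.13902 / l_1 = 3.13902 / 0.542 = 5.79155… → 5.79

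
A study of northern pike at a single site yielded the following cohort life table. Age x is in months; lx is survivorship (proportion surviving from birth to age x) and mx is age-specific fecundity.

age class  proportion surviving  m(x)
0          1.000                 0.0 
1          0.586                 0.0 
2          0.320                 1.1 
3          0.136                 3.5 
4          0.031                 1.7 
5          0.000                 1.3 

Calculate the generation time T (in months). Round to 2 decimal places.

2.66

lx·mx: 0, 0, 0.352, 0.476, 0.0527, 0 → R0 = 0.8807
x·lx·mx: 0, 0, 0.704, 1.428, 0.2108, 0 → Σ = 2.3428
T = 2.3428 / 0.8807 = 2.660157… → 2.66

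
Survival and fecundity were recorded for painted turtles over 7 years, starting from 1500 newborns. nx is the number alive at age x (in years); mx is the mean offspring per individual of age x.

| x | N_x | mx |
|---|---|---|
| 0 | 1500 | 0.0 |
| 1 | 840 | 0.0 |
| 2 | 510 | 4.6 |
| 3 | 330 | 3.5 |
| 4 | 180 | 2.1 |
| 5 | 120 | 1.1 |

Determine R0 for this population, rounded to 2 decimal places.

2.67

lx = nx/n0 = nx/1500: 1, 0.56, 0.34, 0.22, 0.12, 0.08
lx·mx by age: 0, 0, 1.564, 0.77, 0.252, 0.088
R0 = Σ lx·mx = 2.674 → 2.67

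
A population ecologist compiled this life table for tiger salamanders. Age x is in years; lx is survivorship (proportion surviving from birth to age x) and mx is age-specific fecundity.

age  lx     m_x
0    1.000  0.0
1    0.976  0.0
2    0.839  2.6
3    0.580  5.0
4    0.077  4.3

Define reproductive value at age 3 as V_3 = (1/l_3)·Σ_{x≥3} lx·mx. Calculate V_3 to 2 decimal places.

5.57

lx·mx for x ≥ 3: 2.9, 0.3311 → sum = 3.2311
V_3 = 3.2311 / l_3 = 3.2311 / 0.58 = 5.570862… → 5.57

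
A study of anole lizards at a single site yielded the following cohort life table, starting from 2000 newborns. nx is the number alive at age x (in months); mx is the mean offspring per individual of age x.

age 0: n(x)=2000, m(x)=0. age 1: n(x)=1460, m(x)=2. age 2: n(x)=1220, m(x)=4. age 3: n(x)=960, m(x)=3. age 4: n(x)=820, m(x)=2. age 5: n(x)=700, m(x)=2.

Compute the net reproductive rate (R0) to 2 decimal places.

6.86

lx = nx/n0 = nx/2000: 1, 0.73, 0.61, 0.48, 0.41, 0.35
lx·mx by age: 0, 1.46, 2.44, 1.44, 0.82, 0.7
R0 = Σ lx·mx = 6.86 → 6.86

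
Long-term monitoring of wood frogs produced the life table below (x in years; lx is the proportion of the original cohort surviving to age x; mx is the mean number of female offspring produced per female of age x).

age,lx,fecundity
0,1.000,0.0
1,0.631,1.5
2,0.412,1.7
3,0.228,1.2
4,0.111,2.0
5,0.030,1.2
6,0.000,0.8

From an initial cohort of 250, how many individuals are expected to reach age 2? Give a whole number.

103

Expected survivors = N0 · l_2 = 250 × 0.412 = 103 → 103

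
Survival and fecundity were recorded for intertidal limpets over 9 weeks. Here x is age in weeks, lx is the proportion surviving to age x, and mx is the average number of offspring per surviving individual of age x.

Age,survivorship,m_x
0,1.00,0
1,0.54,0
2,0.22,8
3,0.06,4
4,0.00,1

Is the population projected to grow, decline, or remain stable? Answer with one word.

growing

R0 = Σ lx·mx = 0 + 0 + 1.76 + 0.24 + 0 = 2
R0 > 1, so the population is growing.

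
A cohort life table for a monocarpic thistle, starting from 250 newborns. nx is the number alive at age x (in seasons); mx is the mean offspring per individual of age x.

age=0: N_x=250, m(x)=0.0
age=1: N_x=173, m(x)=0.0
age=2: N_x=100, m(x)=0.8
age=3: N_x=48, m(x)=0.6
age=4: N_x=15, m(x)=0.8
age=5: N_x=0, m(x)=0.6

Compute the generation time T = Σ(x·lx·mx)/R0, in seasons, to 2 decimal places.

2.44

lx = nx/n0 = nx/250: 1, 0.692, 0.4, 0.192, 0.06, 0
lx·mx: 0, 0, 0.32, 0.1152, 0.048, 0 → R0 = 0.4832
x·lx·mx: 0, 0, 0.64, 0.3456, 0.192, 0 → Σ = 1.1776
T = 1.1776 / 0.4832 = 2.437086… → 2.44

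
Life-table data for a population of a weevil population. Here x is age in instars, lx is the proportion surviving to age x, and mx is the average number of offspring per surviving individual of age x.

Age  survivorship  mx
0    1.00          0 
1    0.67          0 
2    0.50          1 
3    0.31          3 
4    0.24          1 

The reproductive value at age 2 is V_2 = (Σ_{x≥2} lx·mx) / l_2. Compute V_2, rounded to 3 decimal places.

3.340

lx·mx for x ≥ 2: 0.5, 0.93, 0.24 → sum = 1.67
V_2 = 1.67 / l_2 = 1.67 / 0.5 = 3.34 → 3.340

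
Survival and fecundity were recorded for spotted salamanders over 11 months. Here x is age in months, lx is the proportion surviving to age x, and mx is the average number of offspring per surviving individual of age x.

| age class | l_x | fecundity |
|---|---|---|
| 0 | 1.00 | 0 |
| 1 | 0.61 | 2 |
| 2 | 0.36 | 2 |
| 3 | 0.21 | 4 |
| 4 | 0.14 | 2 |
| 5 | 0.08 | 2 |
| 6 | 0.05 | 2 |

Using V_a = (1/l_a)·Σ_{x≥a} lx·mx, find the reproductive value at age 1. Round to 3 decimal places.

5.443

lx·mx for x ≥ 1: 1.22, 0.72, 0.84, 0.28, 0.16, 0.1 → sum = 3.32
V_1 = 3.32 / l_1 = 3.32 / 0.61 = 5.442623… → 5.443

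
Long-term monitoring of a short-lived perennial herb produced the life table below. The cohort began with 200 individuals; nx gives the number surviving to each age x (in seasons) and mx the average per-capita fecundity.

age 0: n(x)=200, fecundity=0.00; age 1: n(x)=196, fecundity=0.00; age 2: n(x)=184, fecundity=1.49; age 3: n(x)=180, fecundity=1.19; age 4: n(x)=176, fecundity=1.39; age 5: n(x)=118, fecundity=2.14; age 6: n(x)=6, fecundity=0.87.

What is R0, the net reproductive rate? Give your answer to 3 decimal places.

4.954

lx = nx/n0 = nx/200: 1, 0.98, 0.92, 0.9, 0.88, 0.59, 0.03
lx·mx by age: 0, 0, 1.3708, 1.071, 1.2232, 1.2626, 0.0261
R0 = Σ lx·mx = 4.9537 → 4.954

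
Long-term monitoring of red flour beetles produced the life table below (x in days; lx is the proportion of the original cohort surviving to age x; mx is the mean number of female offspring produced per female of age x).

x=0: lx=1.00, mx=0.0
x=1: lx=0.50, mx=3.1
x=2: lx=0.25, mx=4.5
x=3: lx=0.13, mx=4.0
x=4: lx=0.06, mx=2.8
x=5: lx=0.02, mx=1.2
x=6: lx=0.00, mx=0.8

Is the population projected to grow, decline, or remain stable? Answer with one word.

growing

R0 = Σ lx·mx = 0 + 1.55 + 1.125 + 0.52 + 0.168 + 0.024 + 0 = 3.387
R0 > 1, so the population is growing.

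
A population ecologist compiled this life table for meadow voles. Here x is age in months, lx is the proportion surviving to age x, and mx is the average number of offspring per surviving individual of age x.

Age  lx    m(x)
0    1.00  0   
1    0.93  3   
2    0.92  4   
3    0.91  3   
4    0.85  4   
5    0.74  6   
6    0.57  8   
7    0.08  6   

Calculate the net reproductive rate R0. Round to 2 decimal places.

lx·mx by age: 0, 2.79, 3.68, 2.73, 3.4, 4.44, 4.56, 0.48
R0 = Σ lx·mx = 22.08 → 22.08

22.08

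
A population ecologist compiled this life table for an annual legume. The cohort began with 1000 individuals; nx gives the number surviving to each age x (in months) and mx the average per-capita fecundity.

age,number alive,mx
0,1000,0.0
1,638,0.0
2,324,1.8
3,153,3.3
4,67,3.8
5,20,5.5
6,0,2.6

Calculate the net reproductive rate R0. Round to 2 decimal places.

lx = nx/n0 = nx/1000: 1, 0.638, 0.324, 0.153, 0.067, 0.02, 0
lx·mx by age: 0, 0, 0.5832, 0.5049, 0.2546, 0.11, 0
R0 = Σ lx·mx = 1.4527 → 1.45

1.45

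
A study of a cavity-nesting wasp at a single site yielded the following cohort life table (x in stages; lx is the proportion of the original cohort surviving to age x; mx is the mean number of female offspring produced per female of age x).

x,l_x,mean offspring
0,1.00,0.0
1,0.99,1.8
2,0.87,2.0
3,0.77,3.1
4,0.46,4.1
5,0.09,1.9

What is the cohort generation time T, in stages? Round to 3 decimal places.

2.614

lx·mx: 0, 1.782, 1.74, 2.387, 1.886, 0.171 → R0 = 7.966
x·lx·mx: 0, 1.782, 3.48, 7.161, 7.544, 0.855 → Σ = 20.822
T = 20.822 / 7.966 = 2.613859… → 2.614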